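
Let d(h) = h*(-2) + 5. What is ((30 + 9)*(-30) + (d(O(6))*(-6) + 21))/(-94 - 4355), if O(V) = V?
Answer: 369/1483 ≈ 0.24882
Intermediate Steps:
d(h) = 5 - 2*h (d(h) = -2*h + 5 = 5 - 2*h)
((30 + 9)*(-30) + (d(O(6))*(-6) + 21))/(-94 - 4355) = ((30 + 9)*(-30) + ((5 - 2*6)*(-6) + 21))/(-94 - 4355) = (39*(-30) + ((5 - 12)*(-6) + 21))/(-4449) = (-1170 + (-7*(-6) + 21))*(-1/4449) = (-1170 + (42 + 21))*(-1/4449) = (-1170 + 63)*(-1/4449) = -1107*(-1/4449) = 369/1483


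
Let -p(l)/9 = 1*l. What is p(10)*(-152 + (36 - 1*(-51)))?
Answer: 5850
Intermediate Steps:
p(l) = -9*l
p(10)*(-152 + (36 - 1*(-51))) = (-9*10)*(-152 + (36 - 1*(-51))) = -90*(-152 + (36 + 51)) = -90*(-152 + 87) = -90*(-65) = 5850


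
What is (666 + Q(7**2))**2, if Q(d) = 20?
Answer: 470596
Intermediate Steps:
(666 + Q(7**2))**2 = (666 + 20)**2 = 686**2 = 470596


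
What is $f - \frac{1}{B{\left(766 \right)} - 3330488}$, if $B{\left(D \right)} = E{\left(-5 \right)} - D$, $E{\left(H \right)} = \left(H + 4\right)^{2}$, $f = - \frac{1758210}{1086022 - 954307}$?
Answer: $- \frac{390469480361}{29251732593} \approx -13.349$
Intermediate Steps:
$f = - \frac{117214}{8781}$ ($f = - \frac{1758210}{1086022 - 954307} = - \frac{1758210}{131715} = \left(-1758210\right) \frac{1}{131715} = - \frac{117214}{8781} \approx -13.349$)
$E{\left(H \right)} = \left(4 + H\right)^{2}$
$B{\left(D \right)} = 1 - D$ ($B{\left(D \right)} = \left(4 - 5\right)^{2} - D = \left(-1\right)^{2} - D = 1 - D$)
$f - \frac{1}{B{\left(766 \right)} - 3330488} = - \frac{117214}{8781} - \frac{1}{\left(1 - 766\right) - 3330488} = - \frac{117214}{8781} - \frac{1}{-765 - 3330488} = - \frac{117214}{8781} - \frac{1}{-3331253} = - \frac{117214}{8781} - - \frac{1}{3331253} = - \frac{117214}{8781} + \frac{1}{3331253} = - \frac{390469480361}{29251732593}$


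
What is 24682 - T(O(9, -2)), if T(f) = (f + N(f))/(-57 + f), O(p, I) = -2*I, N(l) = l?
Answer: 1308154/53 ≈ 24682.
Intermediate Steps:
T(f) = 2*f/(-57 + f) (T(f) = (f + f)/(-57 + f) = (2*f)/(-57 + f) = 2*f/(-57 + f))
24682 - T(O(9, -2)) = 24682 - 2*(-2*(-2))/(-57 - 2*(-2)) = 24682 - 2*4/(-57 + 4) = 24682 - 2*4/(-53) = 24682 - 2*4*(-1)/53 = 24682 - 1*(-8/53) = 24682 + 8/53 = 1308154/53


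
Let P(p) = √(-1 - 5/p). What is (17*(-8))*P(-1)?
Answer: -272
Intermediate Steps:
(17*(-8))*P(-1) = (17*(-8))*√((-5 - 1*(-1))/(-1)) = -136*√4 = -136*2 = -272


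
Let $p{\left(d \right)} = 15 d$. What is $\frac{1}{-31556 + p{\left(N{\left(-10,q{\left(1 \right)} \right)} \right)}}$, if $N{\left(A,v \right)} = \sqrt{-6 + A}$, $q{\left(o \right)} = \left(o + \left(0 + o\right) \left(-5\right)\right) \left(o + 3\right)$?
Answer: $- \frac{7889}{248946184} - \frac{15 i}{248946184} \approx -3.169 \cdot 10^{-5} - 6.0254 \cdot 10^{-8} i$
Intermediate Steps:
$q{\left(o \right)} = - 4 o \left(3 + o\right)$ ($q{\left(o \right)} = \left(o + o \left(-5\right)\right) \left(3 + o\right) = \left(o - 5 o\right) \left(3 + o\right) = - 4 o \left(3 + o\right)$)
$\frac{1}{-31556 + p{\left(N{\left(-10,q{\left(1 \right)} \right)} \right)}} = \frac{1}{-31556 + 15 \sqrt{-6 - 10}} = \frac{1}{-31556 + 15 \sqrt{-16}} = \frac{1}{-31556 + 15 \cdot 4 i} = \frac{1}{-31556 + 60 i} = \frac{-31556 - 60 i}{995784736}$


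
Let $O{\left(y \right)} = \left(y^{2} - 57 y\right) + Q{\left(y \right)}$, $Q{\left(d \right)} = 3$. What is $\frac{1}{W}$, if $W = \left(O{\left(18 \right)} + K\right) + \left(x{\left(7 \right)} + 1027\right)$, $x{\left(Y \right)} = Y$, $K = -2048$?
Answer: $- \frac{1}{1713} \approx -0.00058377$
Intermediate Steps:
$O{\left(y \right)} = 3 + y^{2} - 57 y$ ($O{\left(y \right)} = \left(y^{2} - 57 y\right) + 3 = 3 + y^{2} - 57 y$)
$W = -1713$ ($W = \left(\left(3 + 18^{2} - 1026\right) - 2048\right) + \left(7 + 1027\right) = \left(\left(3 + 324 - 1026\right) - 2048\right) + 1034 = \left(-699 - 2048\right) + 1034 = -2747 + 1034 = -1713$)
$\frac{1}{W} = \frac{1}{-1713} = - \frac{1}{1713}$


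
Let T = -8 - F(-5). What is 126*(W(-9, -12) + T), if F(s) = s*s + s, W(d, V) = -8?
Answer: -4536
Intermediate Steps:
F(s) = s + s**2 (F(s) = s**2 + s = s + s**2)
T = -28 (T = -8 - (-5)*(1 - 5) = -8 - (-5)*(-4) = -8 - 1*20 = -8 - 20 = -28)
126*(W(-9, -12) + T) = 126*(-8 - 28) = 126*(-36) = -4536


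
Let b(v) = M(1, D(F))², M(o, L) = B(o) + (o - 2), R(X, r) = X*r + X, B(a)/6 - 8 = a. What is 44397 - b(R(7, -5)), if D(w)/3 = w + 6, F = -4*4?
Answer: 41588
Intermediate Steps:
F = -16
B(a) = 48 + 6*a
R(X, r) = X + X*r
D(w) = 18 + 3*w (D(w) = 3*(w + 6) = 3*(6 + w) = 18 + 3*w)
M(o, L) = 46 + 7*o (M(o, L) = (48 + 6*o) + (o - 2) = (48 + 6*o) + (-2 + o) = 46 + 7*o)
b(v) = 2809 (b(v) = (46 + 7*1)² = (46 + 7)² = 53² = 2809)
44397 - b(R(7, -5)) = 44397 - 1*2809 = 44397 - 2809 = 41588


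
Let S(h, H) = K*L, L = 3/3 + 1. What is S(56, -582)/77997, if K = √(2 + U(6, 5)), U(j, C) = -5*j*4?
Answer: 2*I*√118/77997 ≈ 0.00027854*I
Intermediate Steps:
U(j, C) = -20*j
K = I*√118 (K = √(2 - 20*6) = √(2 - 120) = √(-118) = I*√118 ≈ 10.863*I)
L = 2 (L = 3*(⅓) + 1 = 1 + 1 = 2)
S(h, H) = 2*I*√118 (S(h, H) = (I*√118)*2 = 2*I*√118)
S(56, -582)/77997 = (2*I*√118)/77997 = (2*I*√118)*(1/77997) = 2*I*√118/77997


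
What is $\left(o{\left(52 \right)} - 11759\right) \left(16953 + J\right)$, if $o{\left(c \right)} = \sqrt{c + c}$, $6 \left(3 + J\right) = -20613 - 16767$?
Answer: $-126056480 + 21440 \sqrt{26} \approx -1.2595 \cdot 10^{8}$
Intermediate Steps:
$J = -6233$ ($J = -3 + \frac{-20613 - 16767}{6} = -3 + \frac{1}{6} \left(-37380\right) = -3 - 6230 = -6233$)
$o{\left(c \right)} = \sqrt{2} \sqrt{c}$ ($o{\left(c \right)} = \sqrt{2 c} = \sqrt{2} \sqrt{c}$)
$\left(o{\left(52 \right)} - 11759\right) \left(16953 + J\right) = \left(\sqrt{2} \sqrt{52} - 11759\right) \left(16953 - 6233\right) = \left(\sqrt{2} \cdot 2 \sqrt{13} - 11759\right) 10720 = \left(2 \sqrt{26} - 11759\right) 10720 = \left(-11759 + 2 \sqrt{26}\right) 10720 = -126056480 + 21440 \sqrt{26}$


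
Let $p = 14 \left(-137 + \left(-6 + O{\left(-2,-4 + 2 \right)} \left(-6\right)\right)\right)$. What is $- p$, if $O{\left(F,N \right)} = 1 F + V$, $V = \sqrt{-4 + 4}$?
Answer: $1834$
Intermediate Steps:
$V = 0$ ($V = \sqrt{0} = 0$)
$O{\left(F,N \right)} = F$ ($O{\left(F,N \right)} = 1 F + 0 = F + 0 = F$)
$p = -1834$ ($p = 14 \left(-137 - -6\right) = 14 \left(-137 + \left(-6 + 12\right)\right) = 14 \left(-137 + 6\right) = 14 \left(-131\right) = -1834$)
$- p = \left(-1\right) \left(-1834\right) = 1834$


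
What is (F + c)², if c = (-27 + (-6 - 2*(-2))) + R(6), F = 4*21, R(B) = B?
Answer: 3721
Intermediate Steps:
F = 84
c = -23 (c = (-27 + (-6 - 2*(-2))) + 6 = (-27 + (-6 + 4)) + 6 = (-27 - 2) + 6 = -29 + 6 = -23)
(F + c)² = (84 - 23)² = 61² = 3721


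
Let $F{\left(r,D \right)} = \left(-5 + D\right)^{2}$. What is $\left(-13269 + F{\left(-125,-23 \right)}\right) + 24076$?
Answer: $11591$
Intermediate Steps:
$\left(-13269 + F{\left(-125,-23 \right)}\right) + 24076 = \left(-13269 + \left(-5 - 23\right)^{2}\right) + 24076 = \left(-13269 + \left(-28\right)^{2}\right) + 24076 = \left(-13269 + 784\right) + 24076 = -12485 + 24076 = 11591$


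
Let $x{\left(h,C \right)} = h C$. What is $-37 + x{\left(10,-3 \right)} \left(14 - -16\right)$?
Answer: $-937$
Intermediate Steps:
$x{\left(h,C \right)} = C h$
$-37 + x{\left(10,-3 \right)} \left(14 - -16\right) = -37 + \left(-3\right) 10 \left(14 - -16\right) = -37 - 30 \left(14 + 16\right) = -37 - 900 = -937$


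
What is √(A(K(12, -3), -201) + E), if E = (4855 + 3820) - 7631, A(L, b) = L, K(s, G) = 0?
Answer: 6*√29 ≈ 32.311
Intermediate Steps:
E = 1044 (E = 8675 - 7631 = 1044)
√(A(K(12, -3), -201) + E) = √(0 + 1044) = √1044 = 6*√29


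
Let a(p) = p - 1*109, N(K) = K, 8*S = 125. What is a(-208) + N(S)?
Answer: -2411/8 ≈ -301.38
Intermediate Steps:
S = 125/8 (S = (⅛)*125 = 125/8 ≈ 15.625)
a(p) = -109 + p (a(p) = p - 109 = -109 + p)
a(-208) + N(S) = (-109 - 208) + 125/8 = -317 + 125/8 = -2411/8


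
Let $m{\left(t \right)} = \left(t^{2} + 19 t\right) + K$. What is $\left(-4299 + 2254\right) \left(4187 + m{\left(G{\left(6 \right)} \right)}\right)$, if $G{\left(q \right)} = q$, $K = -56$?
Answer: $-8754645$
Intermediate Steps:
$m{\left(t \right)} = -56 + t^{2} + 19 t$ ($m{\left(t \right)} = \left(t^{2} + 19 t\right) - 56 = -56 + t^{2} + 19 t$)
$\left(-4299 + 2254\right) \left(4187 + m{\left(G{\left(6 \right)} \right)}\right) = \left(-4299 + 2254\right) \left(4187 + \left(-56 + 6^{2} + 19 \cdot 6\right)\right) = - 2045 \left(4187 + \left(-56 + 36 + 114\right)\right) = - 2045 \left(4187 + 94\right) = \left(-2045\right) 4281 = -8754645$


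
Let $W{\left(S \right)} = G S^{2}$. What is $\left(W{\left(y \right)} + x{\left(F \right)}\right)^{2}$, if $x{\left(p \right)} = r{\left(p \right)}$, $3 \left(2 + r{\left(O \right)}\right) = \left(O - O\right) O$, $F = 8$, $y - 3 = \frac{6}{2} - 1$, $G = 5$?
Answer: $15129$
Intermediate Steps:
$y = 5$ ($y = 3 - \left(1 - \frac{6}{2}\right) = 3 + \left(6 \cdot \frac{1}{2} - 1\right) = 3 + \left(3 - 1\right) = 3 + 2 = 5$)
$r{\left(O \right)} = -2$ ($r{\left(O \right)} = -2 + \frac{\left(O - O\right) O}{3} = -2 + \frac{0 O}{3} = -2 + \frac{1}{3} \cdot 0 = -2 + 0 = -2$)
$x{\left(p \right)} = -2$
$W{\left(S \right)} = 5 S^{2}$
$\left(W{\left(y \right)} + x{\left(F \right)}\right)^{2} = \left(5 \cdot 5^{2} - 2\right)^{2} = \left(5 \cdot 25 - 2\right)^{2} = \left(125 - 2\right)^{2} = 123^{2} = 15129$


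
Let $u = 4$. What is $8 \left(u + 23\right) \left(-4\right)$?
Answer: $-864$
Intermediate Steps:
$8 \left(u + 23\right) \left(-4\right) = 8 \left(4 + 23\right) \left(-4\right) = 8 \cdot 27 \left(-4\right) = 216 \left(-4\right) = -864$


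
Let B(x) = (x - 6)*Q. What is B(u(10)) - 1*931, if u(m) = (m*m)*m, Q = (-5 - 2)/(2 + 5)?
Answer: -1925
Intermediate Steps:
Q = -1 (Q = -7/7 = -7*⅐ = -1)
u(m) = m³ (u(m) = m²*m = m³)
B(x) = 6 - x (B(x) = (x - 6)*(-1) = (-6 + x)*(-1) = 6 - x)
B(u(10)) - 1*931 = (6 - 1*10³) - 1*931 = (6 - 1*1000) - 931 = (6 - 1000) - 931 = -994 - 931 = -1925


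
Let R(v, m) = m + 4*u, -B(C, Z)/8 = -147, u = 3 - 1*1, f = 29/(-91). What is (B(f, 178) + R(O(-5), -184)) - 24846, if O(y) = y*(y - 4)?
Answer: -23846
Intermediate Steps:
O(y) = y*(-4 + y)
f = -29/91 (f = 29*(-1/91) = -29/91 ≈ -0.31868)
u = 2 (u = 3 - 1 = 2)
B(C, Z) = 1176 (B(C, Z) = -8*(-147) = 1176)
R(v, m) = 8 + m (R(v, m) = m + 4*2 = m + 8 = 8 + m)
(B(f, 178) + R(O(-5), -184)) - 24846 = (1176 + (8 - 184)) - 24846 = (1176 - 176) - 24846 = 1000 - 24846 = -23846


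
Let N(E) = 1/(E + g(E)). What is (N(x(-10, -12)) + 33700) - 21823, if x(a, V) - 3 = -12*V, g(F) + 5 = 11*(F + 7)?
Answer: 21806173/1836 ≈ 11877.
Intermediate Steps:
g(F) = 72 + 11*F (g(F) = -5 + 11*(F + 7) = -5 + 11*(7 + F) = -5 + (77 + 11*F) = 72 + 11*F)
x(a, V) = 3 - 12*V
N(E) = 1/(72 + 12*E) (N(E) = 1/(E + (72 + 11*E)) = 1/(72 + 12*E))
(N(x(-10, -12)) + 33700) - 21823 = (1/(12*(6 + (3 - 12*(-12)))) + 33700) - 21823 = (1/(12*(6 + (3 + 144))) + 33700) - 21823 = (1/(12*(6 + 147)) + 33700) - 21823 = ((1/12)/153 + 33700) - 21823 = ((1/12)*(1/153) + 33700) - 21823 = (1/1836 + 33700) - 21823 = 61873201/1836 - 21823 = 21806173/1836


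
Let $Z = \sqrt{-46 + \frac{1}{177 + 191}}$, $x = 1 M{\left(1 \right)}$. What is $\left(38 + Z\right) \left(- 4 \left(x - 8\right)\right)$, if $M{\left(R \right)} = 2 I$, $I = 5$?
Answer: $-304 - \frac{2 i \sqrt{389321}}{23} \approx -304.0 - 54.257 i$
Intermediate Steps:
$M{\left(R \right)} = 10$ ($M{\left(R \right)} = 2 \cdot 5 = 10$)
$x = 10$ ($x = 1 \cdot 10 = 10$)
$Z = \frac{i \sqrt{389321}}{92}$ ($Z = \sqrt{-46 + \frac{1}{368}} = \sqrt{- \frac{16927}{368}} = \frac{i \sqrt{389321}}{92} \approx 6.7821 i$)
$\left(38 + Z\right) \left(- 4 \left(x - 8\right)\right) = \left(38 + \frac{i \sqrt{389321}}{92}\right) \left(- 4 \left(10 - 8\right)\right) = \left(38 + \frac{i \sqrt{389321}}{92}\right) \left(\left(-4\right) 2\right) = \left(38 + \frac{i \sqrt{389321}}{92}\right) \left(-8\right) = -304 - \frac{2 i \sqrt{389321}}{23}$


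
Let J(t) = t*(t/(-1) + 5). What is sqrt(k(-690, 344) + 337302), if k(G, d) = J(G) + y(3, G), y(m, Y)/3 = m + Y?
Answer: I*sqrt(144309) ≈ 379.88*I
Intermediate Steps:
J(t) = t*(5 - t) (J(t) = t*(t*(-1) + 5) = t*(-t + 5) = t*(5 - t))
y(m, Y) = 3*Y + 3*m (y(m, Y) = 3*(m + Y) = 3*(Y + m) = 3*Y + 3*m)
k(G, d) = 9 + 3*G + G*(5 - G) (k(G, d) = G*(5 - G) + (3*G + 3*3) = G*(5 - G) + (3*G + 9) = G*(5 - G) + (9 + 3*G) = 9 + 3*G + G*(5 - G))
sqrt(k(-690, 344) + 337302) = sqrt((9 - 1*(-690)**2 + 8*(-690)) + 337302) = sqrt((9 - 1*476100 - 5520) + 337302) = sqrt((9 - 476100 - 5520) + 337302) = sqrt(-481611 + 337302) = sqrt(-144309) = I*sqrt(144309)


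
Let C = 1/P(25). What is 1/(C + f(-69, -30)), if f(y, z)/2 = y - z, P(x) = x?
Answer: -25/1949 ≈ -0.012827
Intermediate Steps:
f(y, z) = -2*z + 2*y (f(y, z) = 2*(y - z) = -2*z + 2*y)
C = 1/25 ≈ 0.040000
1/(C + f(-69, -30)) = 1/(1/25 + (-2*(-30) + 2*(-69))) = 1/(1/25 + (60 - 138)) = 1/(1/25 - 78) = 1/(-1949/25) = -25/1949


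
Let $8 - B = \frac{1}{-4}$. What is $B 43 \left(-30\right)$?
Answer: $- \frac{21285}{2} \approx -10643.0$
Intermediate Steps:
$B = \frac{33}{4}$ ($B = 8 - \frac{1}{-4} = 8 - - \frac{1}{4} = 8 + \frac{1}{4} = \frac{33}{4} \approx 8.25$)
$B 43 \left(-30\right) = \frac{33}{4} \cdot 43 \left(-30\right) = \frac{1419}{4} \left(-30\right) = - \frac{21285}{2}$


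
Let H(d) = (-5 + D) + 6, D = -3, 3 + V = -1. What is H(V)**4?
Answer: 16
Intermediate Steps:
V = -4 (V = -3 - 1 = -4)
H(d) = -2 (H(d) = (-5 - 3) + 6 = -8 + 6 = -2)
H(V)**4 = (-2)**4 = 16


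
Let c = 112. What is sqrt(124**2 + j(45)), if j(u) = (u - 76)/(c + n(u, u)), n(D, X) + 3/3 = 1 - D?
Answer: sqrt(69020787)/67 ≈ 124.00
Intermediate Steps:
n(D, X) = -D (n(D, X) = -1 + (1 - D) = -D)
j(u) = (-76 + u)/(112 - u) (j(u) = (u - 76)/(112 - u) = (-76 + u)/(112 - u))
sqrt(124**2 + j(45)) = sqrt(124**2 + (76 - 1*45)/(-112 + 45)) = sqrt(15376 + (76 - 45)/(-67)) = sqrt(15376 - 1/67*31) = sqrt(15376 - 31/67) = sqrt(1030161/67) = sqrt(69020787)/67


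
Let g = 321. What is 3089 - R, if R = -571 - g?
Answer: 3981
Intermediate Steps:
R = -892 (R = -571 - 1*321 = -571 - 321 = -892)
3089 - R = 3089 - 1*(-892) = 3089 + 892 = 3981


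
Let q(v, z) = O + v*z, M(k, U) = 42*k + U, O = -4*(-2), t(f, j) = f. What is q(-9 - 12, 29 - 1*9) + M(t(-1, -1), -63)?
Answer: -517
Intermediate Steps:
O = 8
M(k, U) = U + 42*k
q(v, z) = 8 + v*z
q(-9 - 12, 29 - 1*9) + M(t(-1, -1), -63) = (8 + (-9 - 12)*(29 - 1*9)) + (-63 + 42*(-1)) = (8 - 21*(29 - 9)) + (-63 - 42) = (8 - 21*20) - 105 = (8 - 420) - 105 = -412 - 105 = -517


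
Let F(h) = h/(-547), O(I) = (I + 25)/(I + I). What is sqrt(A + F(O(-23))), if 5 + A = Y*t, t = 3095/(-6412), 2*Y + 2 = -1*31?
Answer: 3*sqrt(2143472780643306)/80669372 ≈ 1.7218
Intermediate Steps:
Y = -33/2 (Y = -1 + (-1*31)/2 = -1 + (1/2)*(-31) = -1 - 31/2 = -33/2 ≈ -16.500)
t = -3095/6412 (t = 3095*(-1/6412) = -3095/6412 ≈ -0.48269)
O(I) = (25 + I)/(2*I) (O(I) = (25 + I)/((2*I)) = (25 + I)*(1/(2*I)) = (25 + I)/(2*I))
F(h) = -h/547 (F(h) = h*(-1/547) = -h/547)
A = 38015/12824 (A = -5 - 33/2*(-3095/6412) = -5 + 102135/12824 = 38015/12824 ≈ 2.9644)
sqrt(A + F(O(-23))) = sqrt(38015/12824 - (25 - 23)/(1094*(-23))) = sqrt(38015/12824 - (-1)*2/(1094*23)) = sqrt(38015/12824 - 1/547*(-1/23)) = sqrt(38015/12824 + 1/12581) = sqrt(478279539/161338744) = 3*sqrt(2143472780643306)/80669372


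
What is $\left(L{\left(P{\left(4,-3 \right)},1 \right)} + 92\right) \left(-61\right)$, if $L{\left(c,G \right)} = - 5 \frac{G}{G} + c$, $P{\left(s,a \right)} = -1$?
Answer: $-5246$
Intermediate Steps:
$L{\left(c,G \right)} = -5 + c$ ($L{\left(c,G \right)} = \left(-5\right) 1 + c = -5 + c$)
$\left(L{\left(P{\left(4,-3 \right)},1 \right)} + 92\right) \left(-61\right) = \left(\left(-5 - 1\right) + 92\right) \left(-61\right) = \left(-6 + 92\right) \left(-61\right) = 86 \left(-61\right) = -5246$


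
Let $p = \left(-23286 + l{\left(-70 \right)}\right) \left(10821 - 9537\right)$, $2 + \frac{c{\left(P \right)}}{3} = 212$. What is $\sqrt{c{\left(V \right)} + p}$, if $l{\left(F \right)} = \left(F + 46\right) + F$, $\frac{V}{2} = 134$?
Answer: $i \sqrt{30019290} \approx 5479.0 i$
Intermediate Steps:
$V = 268$ ($V = 2 \cdot 134 = 268$)
$l{\left(F \right)} = 46 + 2 F$ ($l{\left(F \right)} = \left(46 + F\right) + F = 46 + 2 F$)
$c{\left(P \right)} = 630$ ($c{\left(P \right)} = -6 + 3 \cdot 212 = -6 + 636 = 630$)
$p = -30019920$ ($p = \left(-23286 + \left(46 + 2 \left(-70\right)\right)\right) \left(10821 - 9537\right) = \left(-23286 + \left(46 - 140\right)\right) 1284 = \left(-23286 - 94\right) 1284 = \left(-23380\right) 1284 = -30019920$)
$\sqrt{c{\left(V \right)} + p} = \sqrt{630 - 30019920} = \sqrt{-30019290} = i \sqrt{30019290}$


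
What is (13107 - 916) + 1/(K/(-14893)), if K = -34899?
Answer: 425468602/34899 ≈ 12191.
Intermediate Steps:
(13107 - 916) + 1/(K/(-14893)) = (13107 - 916) + 1/(-34899/(-14893)) = 12191 + 1/(-34899*(-1/14893)) = 12191 + 1/(34899/14893) = 12191 + 14893/34899 = 425468602/34899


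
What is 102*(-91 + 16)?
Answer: -7650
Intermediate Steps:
102*(-91 + 16) = 102*(-75) = -7650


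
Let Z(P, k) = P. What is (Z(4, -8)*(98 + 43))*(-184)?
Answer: -103776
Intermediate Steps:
(Z(4, -8)*(98 + 43))*(-184) = (4*(98 + 43))*(-184) = (4*141)*(-184) = 564*(-184) = -103776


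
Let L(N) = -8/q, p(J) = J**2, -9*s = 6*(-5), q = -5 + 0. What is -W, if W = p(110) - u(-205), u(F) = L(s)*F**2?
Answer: 55140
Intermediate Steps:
q = -5
s = 10/3 (s = -2*(-5)/3 = -1/9*(-30) = 10/3 ≈ 3.3333)
L(N) = 8/5 (L(N) = -8/(-5) = -8*(-1/5) = 8/5)
u(F) = 8*F**2/5
W = -55140 (W = 110**2 - 8*(-205)**2/5 = 12100 - 8*42025/5 = 12100 - 1*67240 = 12100 - 67240 = -55140)
-W = -1*(-55140) = 55140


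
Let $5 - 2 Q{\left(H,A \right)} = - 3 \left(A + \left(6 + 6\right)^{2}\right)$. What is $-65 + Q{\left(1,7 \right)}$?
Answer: $164$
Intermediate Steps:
$Q{\left(H,A \right)} = \frac{437}{2} + \frac{3 A}{2}$ ($Q{\left(H,A \right)} = \frac{5}{2} - \frac{\left(-3\right) \left(A + \left(6 + 6\right)^{2}\right)}{2} = \frac{5}{2} - \frac{\left(-3\right) \left(A + 12^{2}\right)}{2} = \frac{5}{2} - \frac{\left(-3\right) \left(A + 144\right)}{2} = \frac{5}{2} - \frac{\left(-3\right) \left(144 + A\right)}{2} = \frac{5}{2} - \frac{-432 - 3 A}{2} = \frac{5}{2} + \left(216 + \frac{3 A}{2}\right) = \frac{437}{2} + \frac{3 A}{2}$)
$-65 + Q{\left(1,7 \right)} = -65 + \left(\frac{437}{2} + \frac{3}{2} \cdot 7\right) = -65 + \left(\frac{437}{2} + \frac{21}{2}\right) = -65 + 229 = 164$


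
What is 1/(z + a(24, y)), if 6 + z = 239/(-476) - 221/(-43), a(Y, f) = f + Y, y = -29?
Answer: -20468/130229 ≈ -0.15717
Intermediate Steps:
a(Y, f) = Y + f
z = -27889/20468 (z = -6 + (239/(-476) - 221/(-43)) = -6 + (239*(-1/476) - 221*(-1/43)) = -6 + (-239/476 + 221/43) = -6 + 94919/20468 = -27889/20468 ≈ -1.3626)
1/(z + a(24, y)) = 1/(-27889/20468 + (24 - 29)) = 1/(-27889/20468 - 5) = 1/(-130229/20468) = -20468/130229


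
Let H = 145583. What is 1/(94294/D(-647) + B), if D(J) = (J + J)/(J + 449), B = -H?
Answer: -647/84857095 ≈ -7.6246e-6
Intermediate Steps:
B = -145583 (B = -1*145583 = -145583)
D(J) = 2*J/(449 + J) (D(J) = (2*J)/(449 + J) = 2*J/(449 + J))
1/(94294/D(-647) + B) = 1/(94294/((2*(-647)/(449 - 647))) - 145583) = 1/(94294/((2*(-647)/(-198))) - 145583) = 1/(94294/((2*(-647)*(-1/198))) - 145583) = 1/(94294/(647/99) - 145583) = 1/(94294*(99/647) - 145583) = 1/(9335106/647 - 145583) = 1/(-84857095/647) = -647/84857095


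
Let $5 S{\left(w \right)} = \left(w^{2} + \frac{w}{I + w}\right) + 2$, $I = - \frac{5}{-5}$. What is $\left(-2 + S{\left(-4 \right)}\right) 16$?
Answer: $\frac{448}{15} \approx 29.867$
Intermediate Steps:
$I = 1$ ($I = \left(-5\right) \left(- \frac{1}{5}\right) = 1$)
$S{\left(w \right)} = \frac{2}{5} + \frac{w^{2}}{5} + \frac{w}{5 \left(1 + w\right)}$ ($S{\left(w \right)} = \frac{\left(w^{2} + \frac{w}{1 + w}\right) + 2}{5} = \frac{2 + w^{2} + \frac{w}{1 + w}}{5} = \frac{2}{5} + \frac{w^{2}}{5} + \frac{w}{5 \left(1 + w\right)}$)
$\left(-2 + S{\left(-4 \right)}\right) 16 = \left(-2 + \frac{2 + \left(-4\right)^{2} + \left(-4\right)^{3} + 3 \left(-4\right)}{5 \left(1 - 4\right)}\right) 16 = \left(-2 + \frac{2 + 16 - 64 - 12}{5 \left(-3\right)}\right) 16 = \left(-2 + \frac{1}{5} \left(- \frac{1}{3}\right) \left(-58\right)\right) 16 = \left(-2 + \frac{58}{15}\right) 16 = \frac{28}{15} \cdot 16 = \frac{448}{15}$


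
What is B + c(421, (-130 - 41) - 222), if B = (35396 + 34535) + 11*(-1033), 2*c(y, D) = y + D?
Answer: 58582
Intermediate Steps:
c(y, D) = D/2 + y/2 (c(y, D) = (y + D)/2 = (D + y)/2 = D/2 + y/2)
B = 58568 (B = 69931 - 11363 = 58568)
B + c(421, (-130 - 41) - 222) = 58568 + (((-130 - 41) - 222)/2 + (½)*421) = 58568 + ((-171 - 222)/2 + 421/2) = 58568 + ((½)*(-393) + 421/2) = 58568 + (-393/2 + 421/2) = 58568 + 14 = 58582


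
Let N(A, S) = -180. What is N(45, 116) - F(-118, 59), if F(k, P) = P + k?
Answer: -121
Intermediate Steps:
N(45, 116) - F(-118, 59) = -180 - (59 - 118) = -180 - 1*(-59) = -180 + 59 = -121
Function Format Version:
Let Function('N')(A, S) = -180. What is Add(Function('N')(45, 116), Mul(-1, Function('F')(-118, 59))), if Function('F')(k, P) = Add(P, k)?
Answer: -121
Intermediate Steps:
Add(Function('N')(45, 116), Mul(-1, Function('F')(-118, 59))) = Add(-180, Mul(-1, Add(59, -118))) = Add(-180, Mul(-1, -59)) = Add(-180, 59) = -121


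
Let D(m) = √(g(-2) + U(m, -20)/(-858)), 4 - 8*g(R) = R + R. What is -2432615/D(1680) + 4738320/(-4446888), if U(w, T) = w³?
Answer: -197430/185287 + 2432615*I*√113008875551/790271857 ≈ -1.0655 + 1034.8*I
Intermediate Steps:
g(R) = ½ - R/4 (g(R) = ½ - (R + R)/8 = ½ - R/4)
D(m) = √(1 - m³/858) (D(m) = √((½ - ¼*(-2)) + m³/(-858)) = √((½ + ½) + m³*(-1/858)) = √(1 - m³/858))
-2432615/D(1680) + 4738320/(-4446888) = -2432615*858/√(736164 - 858*1680³) + 4738320/(-4446888) = -2432615*858/√(736164 - 858*4741632000) + 4738320*(-1/4446888) = -2432615*858/√(736164 - 4068320256000) - 197430/185287 = -2432615*(-I*√113008875551/790271857) - 197430/185287 = -(-2432615)*I*√113008875551/790271857 - 197430/185287 = 2432615*I*√113008875551/790271857 - 197430/185287 = -197430/185287 + 2432615*I*√113008875551/790271857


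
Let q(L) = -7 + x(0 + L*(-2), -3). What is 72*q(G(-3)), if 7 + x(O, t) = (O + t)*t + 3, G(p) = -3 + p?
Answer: -2736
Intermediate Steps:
x(O, t) = -4 + t*(O + t) (x(O, t) = -7 + ((O + t)*t + 3) = -7 + (t*(O + t) + 3) = -7 + (3 + t*(O + t)) = -4 + t*(O + t))
q(L) = -2 + 6*L (q(L) = -7 + (-4 + (-3)**2 + (0 + L*(-2))*(-3)) = -7 + (-4 + 9 + (0 - 2*L)*(-3)) = -7 + (-4 + 9 - 2*L*(-3)) = -7 + (-4 + 9 + 6*L) = -7 + (5 + 6*L) = -2 + 6*L)
72*q(G(-3)) = 72*(-2 + 6*(-3 - 3)) = 72*(-2 + 6*(-6)) = 72*(-2 - 36) = 72*(-38) = -2736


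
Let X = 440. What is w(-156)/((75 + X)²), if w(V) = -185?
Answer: -37/53045 ≈ -0.00069752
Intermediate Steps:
w(-156)/((75 + X)²) = -185/(75 + 440)² = -185/(515²) = -185/265225 = -185*1/265225 = -37/53045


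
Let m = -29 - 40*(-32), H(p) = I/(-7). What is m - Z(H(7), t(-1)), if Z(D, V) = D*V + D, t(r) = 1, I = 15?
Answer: 8787/7 ≈ 1255.3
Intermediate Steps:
H(p) = -15/7 (H(p) = 15/(-7) = 15*(-⅐) = -15/7)
Z(D, V) = D + D*V
m = 1251 (m = -29 + 1280 = 1251)
m - Z(H(7), t(-1)) = 1251 - (-15)*(1 + 1)/7 = 1251 - (-15)*2/7 = 1251 - 1*(-30/7) = 1251 + 30/7 = 8787/7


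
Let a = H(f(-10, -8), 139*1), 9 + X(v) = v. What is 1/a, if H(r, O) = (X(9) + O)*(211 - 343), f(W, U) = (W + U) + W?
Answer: -1/18348 ≈ -5.4502e-5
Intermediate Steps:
X(v) = -9 + v
f(W, U) = U + 2*W (f(W, U) = (U + W) + W = U + 2*W)
H(r, O) = -132*O (H(r, O) = ((-9 + 9) + O)*(211 - 343) = (0 + O)*(-132) = O*(-132) = -132*O)
a = -18348 ≈ -18348.
1/a = 1/(-18348) = -1/18348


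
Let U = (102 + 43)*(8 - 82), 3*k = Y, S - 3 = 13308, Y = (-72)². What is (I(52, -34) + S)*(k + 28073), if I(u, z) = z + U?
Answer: 75903147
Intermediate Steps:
Y = 5184
S = 13311 (S = 3 + 13308 = 13311)
k = 1728 (k = (⅓)*5184 = 1728)
U = -10730 (U = 145*(-74) = -10730)
I(u, z) = -10730 + z (I(u, z) = z - 10730 = -10730 + z)
(I(52, -34) + S)*(k + 28073) = ((-10730 - 34) + 13311)*(1728 + 28073) = (-10764 + 13311)*29801 = 2547*29801 = 75903147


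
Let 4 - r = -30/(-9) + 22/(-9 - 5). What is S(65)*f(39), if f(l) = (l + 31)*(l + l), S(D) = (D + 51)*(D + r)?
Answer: 42585920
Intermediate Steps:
r = 47/21 (r = 4 - (-30/(-9) + 22/(-9 - 5)) = 4 - (-30*(-1/9) + 22/(-14)) = 4 - (10/3 + 22*(-1/14)) = 4 - (10/3 - 11/7) = 4 - 1*37/21 = 4 - 37/21 = 47/21 ≈ 2.2381)
S(D) = (51 + D)*(47/21 + D) (S(D) = (D + 51)*(D + 47/21) = (51 + D)*(47/21 + D))
f(l) = 2*l*(31 + l) (f(l) = (31 + l)*(2*l) = 2*l*(31 + l))
S(65)*f(39) = (799/7 + 65**2 + (1118/21)*65)*(2*39*(31 + 39)) = (799/7 + 4225 + 72670/21)*(2*39*70) = (163792/21)*5460 = 42585920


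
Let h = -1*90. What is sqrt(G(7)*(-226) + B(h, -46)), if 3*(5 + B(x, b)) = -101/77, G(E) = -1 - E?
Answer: 2*sqrt(24046638)/231 ≈ 42.457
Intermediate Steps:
h = -90
B(x, b) = -1256/231 (B(x, b) = -5 + (-101/77)/3 = -5 + (-101*1/77)/3 = -5 + (1/3)*(-101/77) = -5 - 101/231 = -1256/231)
sqrt(G(7)*(-226) + B(h, -46)) = sqrt((-1 - 1*7)*(-226) - 1256/231) = sqrt((-1 - 7)*(-226) - 1256/231) = sqrt(-8*(-226) - 1256/231) = sqrt(1808 - 1256/231) = sqrt(416392/231) = 2*sqrt(24046638)/231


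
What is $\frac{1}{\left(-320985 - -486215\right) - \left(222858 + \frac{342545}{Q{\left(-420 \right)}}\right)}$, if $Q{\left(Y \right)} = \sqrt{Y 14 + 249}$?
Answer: $- \frac{324503268}{18817811405329} - \frac{342545 i \sqrt{5631}}{18817811405329} \approx -1.7244 \cdot 10^{-5} - 1.366 \cdot 10^{-6} i$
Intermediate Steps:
$Q{\left(Y \right)} = \sqrt{249 + 14 Y}$ ($Q{\left(Y \right)} = \sqrt{14 Y + 249} = \sqrt{249 + 14 Y}$)
$\frac{1}{\left(-320985 - -486215\right) - \left(222858 + \frac{342545}{Q{\left(-420 \right)}}\right)} = \frac{1}{\left(-320985 - -486215\right) - \left(222858 + \frac{342545}{\sqrt{249 + 14 \left(-420\right)}}\right)} = \frac{1}{\left(-320985 + 486215\right) - \left(222858 + \frac{342545}{\sqrt{249 - 5880}}\right)} = \frac{1}{165230 - \left(222858 + \frac{342545}{\sqrt{-5631}}\right)} = \frac{1}{165230 - \left(222858 + \frac{342545}{i \sqrt{5631}}\right)} = \frac{1}{165230 - \left(222858 + 342545 \left(- \frac{i \sqrt{5631}}{5631}\right)\right)} = \frac{1}{165230 - \left(222858 - \frac{342545 i \sqrt{5631}}{5631}\right)} = \frac{1}{-57628 + \frac{342545 i \sqrt{5631}}{5631}}$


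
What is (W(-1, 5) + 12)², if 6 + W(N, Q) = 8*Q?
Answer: 2116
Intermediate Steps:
W(N, Q) = -6 + 8*Q
(W(-1, 5) + 12)² = ((-6 + 8*5) + 12)² = ((-6 + 40) + 12)² = (34 + 12)² = 46² = 2116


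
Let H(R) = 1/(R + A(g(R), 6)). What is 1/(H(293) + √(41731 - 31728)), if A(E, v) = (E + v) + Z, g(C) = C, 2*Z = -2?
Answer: -591/3493857842 + 349281*√10003/3493857842 ≈ 0.0099983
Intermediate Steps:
Z = -1 (Z = (½)*(-2) = -1)
A(E, v) = -1 + E + v (A(E, v) = (E + v) - 1 = -1 + E + v)
H(R) = 1/(5 + 2*R) (H(R) = 1/(R + (-1 + R + 6)) = 1/(R + (5 + R)) = 1/(5 + 2*R))
1/(H(293) + √(41731 - 31728)) = 1/(1/(5 + 2*293) + √(41731 - 31728)) = 1/(1/(5 + 586) + √10003) = 1/(1/591 + √10003)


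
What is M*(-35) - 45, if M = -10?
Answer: 305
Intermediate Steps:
M*(-35) - 45 = -10*(-35) - 45 = 350 - 45 = 305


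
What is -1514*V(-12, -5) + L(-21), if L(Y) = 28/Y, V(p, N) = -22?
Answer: 99920/3 ≈ 33307.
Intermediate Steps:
-1514*V(-12, -5) + L(-21) = -1514*(-22) + 28/(-21) = 33308 + 28*(-1/21) = 33308 - 4/3 = 99920/3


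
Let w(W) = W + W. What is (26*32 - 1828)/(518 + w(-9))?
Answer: -249/125 ≈ -1.9920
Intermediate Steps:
w(W) = 2*W
(26*32 - 1828)/(518 + w(-9)) = (26*32 - 1828)/(518 + 2*(-9)) = (832 - 1828)/(518 - 18) = -996/500 = -996*1/500 = -249/125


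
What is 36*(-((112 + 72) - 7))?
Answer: -6372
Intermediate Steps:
36*(-((112 + 72) - 7)) = 36*(-(184 - 7)) = 36*(-1*177) = 36*(-177) = -6372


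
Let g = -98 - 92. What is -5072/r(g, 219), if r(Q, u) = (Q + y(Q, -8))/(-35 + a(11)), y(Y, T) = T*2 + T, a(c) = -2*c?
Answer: -144552/107 ≈ -1351.0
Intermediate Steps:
g = -190
y(Y, T) = 3*T (y(Y, T) = 2*T + T = 3*T)
r(Q, u) = 8/19 - Q/57 (r(Q, u) = (Q + 3*(-8))/(-35 - 2*11) = (Q - 24)/(-35 - 22) = (-24 + Q)/(-57) = (-24 + Q)*(-1/57) = 8/19 - Q/57)
-5072/r(g, 219) = -5072/(8/19 - 1/57*(-190)) = -5072/(8/19 + 10/3) = -5072/214/57 = -5072*57/214 = -144552/107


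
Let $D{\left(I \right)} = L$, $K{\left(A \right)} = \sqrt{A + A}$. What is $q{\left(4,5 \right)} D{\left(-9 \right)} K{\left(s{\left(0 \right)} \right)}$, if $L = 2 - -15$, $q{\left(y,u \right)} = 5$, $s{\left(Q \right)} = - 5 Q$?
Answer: $0$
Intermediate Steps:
$K{\left(A \right)} = \sqrt{2} \sqrt{A}$ ($K{\left(A \right)} = \sqrt{2 A} = \sqrt{2} \sqrt{A}$)
$L = 17$ ($L = 2 + 15 = 17$)
$D{\left(I \right)} = 17$
$q{\left(4,5 \right)} D{\left(-9 \right)} K{\left(s{\left(0 \right)} \right)} = 5 \cdot 17 \sqrt{2} \sqrt{\left(-5\right) 0} = 85 \sqrt{2} \sqrt{0} = 85 \sqrt{2} \cdot 0 = 85 \cdot 0 = 0$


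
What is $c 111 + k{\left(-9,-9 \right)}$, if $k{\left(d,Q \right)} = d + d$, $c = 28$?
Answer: $3090$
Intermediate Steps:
$k{\left(d,Q \right)} = 2 d$
$c 111 + k{\left(-9,-9 \right)} = 28 \cdot 111 + 2 \left(-9\right) = 3108 - 18 = 3090$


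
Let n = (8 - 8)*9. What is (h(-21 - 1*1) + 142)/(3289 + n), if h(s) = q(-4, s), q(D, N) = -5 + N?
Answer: 5/143 ≈ 0.034965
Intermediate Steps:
h(s) = -5 + s
n = 0 (n = 0*9 = 0)
(h(-21 - 1*1) + 142)/(3289 + n) = ((-5 + (-21 - 1*1)) + 142)/(3289 + 0) = ((-5 + (-21 - 1)) + 142)/3289 = ((-5 - 22) + 142)*(1/3289) = (-27 + 142)*(1/3289) = 115*(1/3289) = 5/143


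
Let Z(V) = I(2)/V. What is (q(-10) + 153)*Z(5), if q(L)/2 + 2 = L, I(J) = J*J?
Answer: 516/5 ≈ 103.20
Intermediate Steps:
I(J) = J²
q(L) = -4 + 2*L
Z(V) = 4/V (Z(V) = 2²/V = 4/V)
(q(-10) + 153)*Z(5) = ((-4 + 2*(-10)) + 153)*(4/5) = ((-4 - 20) + 153)*(4*(⅕)) = (-24 + 153)*(⅘) = 129*(⅘) = 516/5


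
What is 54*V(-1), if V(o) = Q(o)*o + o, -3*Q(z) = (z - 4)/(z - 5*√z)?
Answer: -657/13 - 225*I/13 ≈ -50.538 - 17.308*I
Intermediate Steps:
Q(z) = -(-4 + z)/(3*(z - 5*√z)) (Q(z) = -(z - 4)/(3*(z - 5*√z)) = -(-4 + z)/(3*(z - 5*√z)))
V(o) = o + o*(-4 + o)/(3*(-o + 5*√o)) (V(o) = ((-4 + o)/(3*(-o + 5*√o)))*o + o = o*(-4 + o)/(3*(-o + 5*√o)) + o = o + o*(-4 + o)/(3*(-o + 5*√o)))
54*V(-1) = 54*((⅓)*(-1)*(-4 - 2*(-1) + 15*√(-1))/(-1*(-1) + 5*√(-1))) = 54*((⅓)*(-1)*(-4 + 2 + 15*I)/(1 + 5*I)) = 54*((⅓)*(-1)*((1 - 5*I)/26)*(-2 + 15*I)) = 54*(-(1 - 5*I)*(-2 + 15*I)/78) = -9*(1 - 5*I)*(-2 + 15*I)/13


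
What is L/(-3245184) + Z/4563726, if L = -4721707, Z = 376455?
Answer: 3795040457167/2468355099264 ≈ 1.5375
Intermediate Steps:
L/(-3245184) + Z/4563726 = -4721707/(-3245184) + 376455/4563726 = -4721707*(-1/3245184) + 376455*(1/4563726) = 4721707/3245184 + 125485/1521242 = 3795040457167/2468355099264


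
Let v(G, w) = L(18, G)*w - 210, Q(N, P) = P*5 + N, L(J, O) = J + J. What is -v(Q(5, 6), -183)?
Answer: 6798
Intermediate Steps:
L(J, O) = 2*J
Q(N, P) = N + 5*P (Q(N, P) = 5*P + N = N + 5*P)
v(G, w) = -210 + 36*w (v(G, w) = (2*18)*w - 210 = 36*w - 210 = -210 + 36*w)
-v(Q(5, 6), -183) = -(-210 + 36*(-183)) = -(-210 - 6588) = -1*(-6798) = 6798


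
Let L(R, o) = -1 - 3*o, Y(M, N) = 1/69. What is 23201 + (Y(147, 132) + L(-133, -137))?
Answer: 1629160/69 ≈ 23611.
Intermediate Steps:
Y(M, N) = 1/69
23201 + (Y(147, 132) + L(-133, -137)) = 23201 + (1/69 + (-1 - 3*(-137))) = 23201 + (1/69 + (-1 + 411)) = 23201 + (1/69 + 410) = 23201 + 28291/69 = 1629160/69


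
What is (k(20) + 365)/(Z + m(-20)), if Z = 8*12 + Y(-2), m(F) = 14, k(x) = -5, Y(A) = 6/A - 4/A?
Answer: 360/109 ≈ 3.3028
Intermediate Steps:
Y(A) = 2/A
Z = 95 (Z = 8*12 + 2/(-2) = 96 + 2*(-½) = 96 - 1 = 95)
(k(20) + 365)/(Z + m(-20)) = (-5 + 365)/(95 + 14) = 360/109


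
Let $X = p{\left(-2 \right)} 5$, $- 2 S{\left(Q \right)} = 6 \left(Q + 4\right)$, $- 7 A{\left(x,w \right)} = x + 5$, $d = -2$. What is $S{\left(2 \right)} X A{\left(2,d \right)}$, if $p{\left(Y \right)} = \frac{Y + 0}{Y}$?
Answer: $90$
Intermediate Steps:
$A{\left(x,w \right)} = - \frac{5}{7} - \frac{x}{7}$ ($A{\left(x,w \right)} = - \frac{x + 5}{7} = - \frac{5 + x}{7} = - \frac{5}{7} - \frac{x}{7}$)
$p{\left(Y \right)} = 1$ ($p{\left(Y \right)} = \frac{Y}{Y} = 1$)
$S{\left(Q \right)} = -12 - 3 Q$ ($S{\left(Q \right)} = - \frac{6 \left(Q + 4\right)}{2} = - \frac{6 \left(4 + Q\right)}{2} = - \frac{24 + 6 Q}{2} = -12 - 3 Q$)
$X = 5$ ($X = 1 \cdot 5 = 5$)
$S{\left(2 \right)} X A{\left(2,d \right)} = \left(-12 - 6\right) 5 \left(- \frac{5}{7} - \frac{2}{7}\right) = \left(-18\right) 5 \left(-1\right) = \left(-90\right) \left(-1\right) = 90$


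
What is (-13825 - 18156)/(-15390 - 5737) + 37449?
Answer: 791217004/21127 ≈ 37451.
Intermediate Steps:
(-13825 - 18156)/(-15390 - 5737) + 37449 = -31981/(-21127) + 37449 = -31981*(-1/21127) + 37449 = 31981/21127 + 37449 = 791217004/21127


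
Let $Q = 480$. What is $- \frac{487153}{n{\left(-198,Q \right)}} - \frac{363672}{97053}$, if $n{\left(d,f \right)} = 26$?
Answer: $- \frac{15763038527}{841126} \approx -18740.0$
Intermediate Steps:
$- \frac{487153}{n{\left(-198,Q \right)}} - \frac{363672}{97053} = - \frac{487153}{26} - \frac{363672}{97053} = \left(-487153\right) \frac{1}{26} - \frac{121224}{32351} = - \frac{487153}{26} - \frac{121224}{32351} = - \frac{15763038527}{841126}$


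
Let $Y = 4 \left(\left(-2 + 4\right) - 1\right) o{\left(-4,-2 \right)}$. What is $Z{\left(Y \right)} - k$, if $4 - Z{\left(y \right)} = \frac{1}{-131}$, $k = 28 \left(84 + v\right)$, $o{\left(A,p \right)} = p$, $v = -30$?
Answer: $- \frac{197547}{131} \approx -1508.0$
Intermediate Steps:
$k = 1512$ ($k = 28 \left(84 - 30\right) = 28 \cdot 54 = 1512$)
$Y = -8$ ($Y = 4 \left(\left(-2 + 4\right) - 1\right) \left(-2\right) = 4 \left(2 - 1\right) \left(-2\right) = 4 \cdot 1 \left(-2\right) = 4 \left(-2\right) = -8$)
$Z{\left(y \right)} = \frac{525}{131}$ ($Z{\left(y \right)} = 4 - \frac{1}{-131} = 4 - - \frac{1}{131} = 4 + \frac{1}{131} = \frac{525}{131}$)
$Z{\left(Y \right)} - k = \frac{525}{131} - 1512 = - \frac{197547}{131}$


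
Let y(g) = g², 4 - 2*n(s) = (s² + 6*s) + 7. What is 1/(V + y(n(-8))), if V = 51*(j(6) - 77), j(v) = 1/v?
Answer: -4/15313 ≈ -0.00026122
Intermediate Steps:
n(s) = -3/2 - 3*s - s²/2 (n(s) = 2 - ((s² + 6*s) + 7)/2 = 2 - (7 + s² + 6*s)/2 = 2 + (-7/2 - 3*s - s²/2) = -3/2 - 3*s - s²/2)
V = -7837/2 (V = 51*(1/6 - 77) = 51*(⅙ - 77) = 51*(-461/6) = -7837/2 ≈ -3918.5)
1/(V + y(n(-8))) = 1/(-7837/2 + (-3/2 - 3*(-8) - ½*(-8)²)²) = 1/(-7837/2 + (-3/2 + 24 - ½*64)²) = 1/(-7837/2 + (-3/2 + 24 - 32)²) = 1/(-7837/2 + (-19/2)²) = 1/(-7837/2 + 361/4) = 1/(-15313/4) = -4/15313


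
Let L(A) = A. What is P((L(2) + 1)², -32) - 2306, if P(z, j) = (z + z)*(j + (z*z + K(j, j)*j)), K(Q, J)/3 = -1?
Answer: 304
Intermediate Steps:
K(Q, J) = -3 (K(Q, J) = 3*(-1) = -3)
P(z, j) = 2*z*(z² - 2*j) (P(z, j) = (z + z)*(j + (z*z - 3*j)) = (2*z)*(j + (z² - 3*j)) = (2*z)*(z² - 2*j) = 2*z*(z² - 2*j))
P((L(2) + 1)², -32) - 2306 = 2*(2 + 1)²*(((2 + 1)²)² - 2*(-32)) - 2306 = 2*3²*((3²)² + 64) - 2306 = 2*9*(9² + 64) - 2306 = 2*9*(81 + 64) - 2306 = 2*9*145 - 2306 = 2610 - 2306 = 304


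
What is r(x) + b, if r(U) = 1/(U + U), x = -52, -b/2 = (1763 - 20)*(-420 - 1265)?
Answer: 610886639/104 ≈ 5.8739e+6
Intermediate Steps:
b = 5873910 (b = -2*(1763 - 20)*(-420 - 1265) = -3486*(-1685) = -2*(-2936955) = 5873910)
r(U) = 1/(2*U)
r(x) + b = (½)/(-52) + 5873910 = (½)*(-1/52) + 5873910 = -1/104 + 5873910 = 610886639/104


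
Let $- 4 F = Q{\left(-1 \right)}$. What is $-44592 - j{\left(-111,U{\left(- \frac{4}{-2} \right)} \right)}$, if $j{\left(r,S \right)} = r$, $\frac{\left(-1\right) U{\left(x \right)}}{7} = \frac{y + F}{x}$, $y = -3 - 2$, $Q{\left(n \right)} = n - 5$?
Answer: $-44481$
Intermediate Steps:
$Q{\left(n \right)} = -5 + n$ ($Q{\left(n \right)} = n - 5 = -5 + n$)
$y = -5$ ($y = -3 - 2 = -5$)
$F = \frac{3}{2}$ ($F = - \frac{-5 - 1}{4} = \left(- \frac{1}{4}\right) \left(-6\right) = \frac{3}{2} \approx 1.5$)
$U{\left(x \right)} = \frac{49}{2 x}$ ($U{\left(x \right)} = - 7 \frac{-5 + \frac{3}{2}}{x} = - 7 \left(- \frac{7}{2 x}\right) = \frac{49}{2 x}$)
$-44592 - j{\left(-111,U{\left(- \frac{4}{-2} \right)} \right)} = -44592 - -111 = -44592 + 111 = -44481$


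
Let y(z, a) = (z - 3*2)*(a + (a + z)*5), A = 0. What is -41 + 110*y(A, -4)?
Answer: 15799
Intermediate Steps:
y(z, a) = (-6 + z)*(5*z + 6*a) (y(z, a) = (z - 6)*(a + (5*a + 5*z)) = (-6 + z)*(5*z + 6*a))
-41 + 110*y(A, -4) = -41 + 110*(-36*(-4) - 30*0 + 5*0² + 6*(-4)*0) = -41 + 110*(144 + 0 + 5*0 + 0) = -41 + 110*(144 + 0 + 0 + 0) = -41 + 110*144 = -41 + 15840 = 15799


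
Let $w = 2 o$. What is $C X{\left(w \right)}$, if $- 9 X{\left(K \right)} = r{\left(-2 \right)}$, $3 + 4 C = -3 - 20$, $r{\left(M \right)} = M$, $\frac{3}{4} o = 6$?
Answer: $- \frac{13}{9} \approx -1.4444$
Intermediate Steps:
$o = 8$ ($o = \frac{4}{3} \cdot 6 = 8$)
$w = 16$ ($w = 2 \cdot 8 = 16$)
$C = - \frac{13}{2}$ ($C = - \frac{3}{4} + \frac{-3 - 20}{4} = - \frac{3}{4} + \frac{1}{4} \left(-23\right) = - \frac{3}{4} - \frac{23}{4} = - \frac{13}{2} \approx -6.5$)
$X{\left(K \right)} = \frac{2}{9}$ ($X{\left(K \right)} = \left(- \frac{1}{9}\right) \left(-2\right) = \frac{2}{9}$)
$C X{\left(w \right)} = \left(- \frac{13}{2}\right) \frac{2}{9} = - \frac{13}{9}$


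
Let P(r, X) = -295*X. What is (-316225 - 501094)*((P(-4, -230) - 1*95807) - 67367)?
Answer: 77910116356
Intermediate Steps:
(-316225 - 501094)*((P(-4, -230) - 1*95807) - 67367) = (-316225 - 501094)*((-295*(-230) - 1*95807) - 67367) = -817319*((67850 - 95807) - 67367) = -817319*(-27957 - 67367) = -817319*(-95324) = 77910116356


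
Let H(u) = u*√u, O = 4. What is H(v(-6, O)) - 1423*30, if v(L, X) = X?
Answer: -42682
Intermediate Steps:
H(u) = u^(3/2)
H(v(-6, O)) - 1423*30 = 4^(3/2) - 1423*30 = 8 - 42690 = -42682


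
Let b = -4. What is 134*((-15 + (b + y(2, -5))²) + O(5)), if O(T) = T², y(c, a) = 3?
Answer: 1474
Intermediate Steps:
134*((-15 + (b + y(2, -5))²) + O(5)) = 134*((-15 + (-4 + 3)²) + 5²) = 134*((-15 + (-1)²) + 25) = 134*((-15 + 1) + 25) = 134*(-14 + 25) = 134*11 = 1474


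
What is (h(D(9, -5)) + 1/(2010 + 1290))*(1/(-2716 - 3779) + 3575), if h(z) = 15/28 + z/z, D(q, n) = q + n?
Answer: 205969674692/37508625 ≈ 5491.3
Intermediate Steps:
D(q, n) = n + q
h(z) = 43/28 (h(z) = 15*(1/28) + 1 = 15/28 + 1 = 43/28)
(h(D(9, -5)) + 1/(2010 + 1290))*(1/(-2716 - 3779) + 3575) = (43/28 + 1/(2010 + 1290))*(1/(-2716 - 3779) + 3575) = (43/28 + 1/3300)*(1/(-6495) + 3575) = (43/28 + 1/3300)*(-1/6495 + 3575) = (17741/11550)*(23219624/6495) = 205969674692/37508625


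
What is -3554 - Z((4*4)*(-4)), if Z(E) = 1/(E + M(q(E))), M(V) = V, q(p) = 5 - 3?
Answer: -220347/62 ≈ -3554.0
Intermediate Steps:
q(p) = 2
Z(E) = 1/(2 + E) (Z(E) = 1/(E + 2) = 1/(2 + E))
-3554 - Z((4*4)*(-4)) = -3554 - 1/(2 + (4*4)*(-4)) = -3554 - 1/(2 + 16*(-4)) = -3554 - 1/(2 - 64) = -3554 - 1/(-62) = -3554 - 1*(-1/62) = -3554 + 1/62 = -220347/62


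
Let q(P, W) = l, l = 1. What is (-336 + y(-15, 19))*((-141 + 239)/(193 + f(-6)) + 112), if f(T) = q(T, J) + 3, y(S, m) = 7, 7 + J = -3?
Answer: -7291298/197 ≈ -37012.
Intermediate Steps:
J = -10 (J = -7 - 3 = -10)
q(P, W) = 1
f(T) = 4 (f(T) = 1 + 3 = 4)
(-336 + y(-15, 19))*((-141 + 239)/(193 + f(-6)) + 112) = (-336 + 7)*((-141 + 239)/(193 + 4) + 112) = -329*(98/197 + 112) = -329*22162/197 = -7291298/197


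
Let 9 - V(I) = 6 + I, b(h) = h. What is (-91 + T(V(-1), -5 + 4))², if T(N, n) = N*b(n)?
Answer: 9025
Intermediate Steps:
V(I) = 3 - I (V(I) = 9 - (6 + I) = 9 + (-6 - I) = 3 - I)
T(N, n) = N*n
(-91 + T(V(-1), -5 + 4))² = (-91 + (3 - 1*(-1))*(-5 + 4))² = (-91 + (3 + 1)*(-1))² = (-91 + 4*(-1))² = (-91 - 4)² = (-95)² = 9025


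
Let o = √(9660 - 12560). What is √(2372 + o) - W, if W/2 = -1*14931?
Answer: 29862 + √(2372 + 10*I*√29) ≈ 29911.0 + 0.55282*I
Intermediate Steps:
o = 10*I*√29 (o = √(-2900) = 10*I*√29 ≈ 53.852*I)
W = -29862 (W = 2*(-1*14931) = 2*(-14931) = -29862)
√(2372 + o) - W = √(2372 + 10*I*√29) - 1*(-29862) = √(2372 + 10*I*√29) + 29862 = 29862 + √(2372 + 10*I*√29)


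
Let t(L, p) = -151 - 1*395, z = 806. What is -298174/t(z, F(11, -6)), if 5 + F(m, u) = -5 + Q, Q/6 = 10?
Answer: 149087/273 ≈ 546.11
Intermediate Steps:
Q = 60 (Q = 6*10 = 60)
F(m, u) = 50 (F(m, u) = -5 + (-5 + 60) = -5 + 55 = 50)
t(L, p) = -546 (t(L, p) = -151 - 395 = -546)
-298174/t(z, F(11, -6)) = -298174/(-546) = -298174*(-1/546) = 149087/273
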